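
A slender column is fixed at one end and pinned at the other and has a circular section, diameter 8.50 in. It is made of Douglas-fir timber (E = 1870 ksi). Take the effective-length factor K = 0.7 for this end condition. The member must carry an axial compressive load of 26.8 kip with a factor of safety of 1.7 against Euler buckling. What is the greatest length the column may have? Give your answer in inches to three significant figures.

I = πd⁴/64 = π×8.50⁴/64 = 256.2 in⁴
Required critical load P_cr = n·P = 1.7 × 26.8 = 45.56 kip = 4.556×10^4 lb
From P_cr = π²EI/(K·L)²:  L = (1/K)·√(π²EI/P_cr) = (1/0.7)·√(π²×1.87×10^6×256.2/4.556×10^4)
L = 460 in

L_max ≈ 460 in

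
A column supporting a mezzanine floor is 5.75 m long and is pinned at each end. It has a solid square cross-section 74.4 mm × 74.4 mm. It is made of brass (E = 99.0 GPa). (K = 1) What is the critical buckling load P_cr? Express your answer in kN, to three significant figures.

P_cr ≈ 75.5 kN

I = a⁴/12 = 74.4⁴/12 = 2.553×10^6 mm⁴
I = 2.553×10^6 mm⁴ = 2.553×10^-6 m⁴
Effective length L_e = K·L = 1 × 5.75 = 5.750 m
P_cr = π²EI / L_e² = π² × 99.0×10⁹ × 2.553×10^-6 / 5.750² = 7.546×10^4 N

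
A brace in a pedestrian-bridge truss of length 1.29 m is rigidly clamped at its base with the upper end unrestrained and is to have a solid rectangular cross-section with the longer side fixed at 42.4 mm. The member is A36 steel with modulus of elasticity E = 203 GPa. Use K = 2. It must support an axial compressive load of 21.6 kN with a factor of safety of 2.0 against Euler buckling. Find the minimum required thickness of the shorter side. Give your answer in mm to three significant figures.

b ≈ 34.4 mm

Required P_cr = n·P = 2.0 × 21.6 = 43.20 kN
L_e = K·L = 2 × 1.29 = 2.580 m
Required I = P_cr·L_e²/(π²E) = 4.320×10^4 × 2.580² / (π² × 2.03×10^11) = 1.435×10^-7 m⁴
I_req = 1.435×10^5 mm⁴
Rectangle, weak axis: I_min = h·b³/12 with h = 42.4 mm fixed  ⇒  b = (12I/h)^(1/3) = 34.4 mm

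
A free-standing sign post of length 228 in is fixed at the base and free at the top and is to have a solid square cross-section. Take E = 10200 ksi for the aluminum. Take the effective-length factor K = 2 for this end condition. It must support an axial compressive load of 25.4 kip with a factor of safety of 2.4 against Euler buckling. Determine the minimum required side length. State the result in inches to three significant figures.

a ≈ 6.23 in

Required P_cr = n·P = 2.4 × 25.4 = 60.96 kip
L_e = K·L = 2 × 228 = 456.0 in
Required I = P_cr·L_e²/(π²E) = 6.096×10^4 × 456.0² / (π² × 1.02×10^7) = 125.9 in⁴
Solid square: I = a⁴/12  ⇒  a = (12I)^(1/4) = (12×125.9)^(1/4) = 6.23 in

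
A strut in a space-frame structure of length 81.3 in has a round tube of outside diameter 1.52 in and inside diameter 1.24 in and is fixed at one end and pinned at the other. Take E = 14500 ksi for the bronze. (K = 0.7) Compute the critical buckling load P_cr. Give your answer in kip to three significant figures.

d_o = 1.52 in, d_i = 1.24 in
I = π(d_o⁴ − d_i⁴)/64 = π(1.52⁴ − 1.240⁴)/64 = 0.1460 in⁴
Effective length L_e = K·L = 0.7 × 81.3 = 56.91 in
P_cr = π²EI / L_e² = π² × 14500×10³ × 0.1460 / 56.91² = 6.450×10^3 lb

P_cr ≈ 6.45 kip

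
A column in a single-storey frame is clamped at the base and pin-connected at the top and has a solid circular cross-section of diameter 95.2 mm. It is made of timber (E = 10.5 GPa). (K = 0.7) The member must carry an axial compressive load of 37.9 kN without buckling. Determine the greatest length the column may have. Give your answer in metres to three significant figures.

I = πd⁴/64 = π×95.2⁴/64 = 4.032×10^6 mm⁴
I = 4.032×10^-6 m⁴
At the buckling limit P_cr = P = 3.790×10^4 N
From P_cr = π²EI/(K·L)²:  L = (1/K)·√(π²EI/P_cr) = (1/0.7)·√(π²×1.05×10^10×4.032×10^-6/3.790×10^4)
L = 4.74 m

L_max ≈ 4.74 m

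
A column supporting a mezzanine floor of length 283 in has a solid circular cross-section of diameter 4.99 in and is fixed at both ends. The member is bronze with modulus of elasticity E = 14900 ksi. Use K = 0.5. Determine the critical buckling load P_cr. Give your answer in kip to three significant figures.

I = πd⁴/64 = π×4.99⁴/64 = 30.43 in⁴
Effective length L_e = K·L = 0.5 × 283 = 141.5 in
P_cr = π²EI / L_e² = π² × 14900×10³ × 30.43 / 141.5² = 2.235×10^5 lb

P_cr ≈ 224 kip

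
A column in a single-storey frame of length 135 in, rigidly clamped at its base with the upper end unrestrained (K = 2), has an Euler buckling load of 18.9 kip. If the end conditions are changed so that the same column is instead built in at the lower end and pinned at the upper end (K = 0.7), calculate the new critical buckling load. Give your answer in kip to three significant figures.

P_cr ∝ 1/K², so P_cr,new = P_cr,old × (K_old/K_new)² = 18.9 × (2/0.7)²
= 18.9 × 8.163 = 154 kip

P_cr ≈ 154 kip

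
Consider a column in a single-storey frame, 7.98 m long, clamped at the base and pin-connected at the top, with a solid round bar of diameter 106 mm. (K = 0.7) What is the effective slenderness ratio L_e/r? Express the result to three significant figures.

λ ≈ 211

For a solid circle r = d/4 = 106/4 = 26.50 mm
L_e = K·L = 0.7 × 7.98 m = 5.586 m = 5586.0 mm
λ = L_e / r_min = 5586.0 / 26.50 = 211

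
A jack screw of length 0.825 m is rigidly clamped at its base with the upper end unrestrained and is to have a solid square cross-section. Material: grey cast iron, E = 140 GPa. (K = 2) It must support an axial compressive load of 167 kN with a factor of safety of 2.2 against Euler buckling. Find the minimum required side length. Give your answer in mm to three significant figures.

a ≈ 54.3 mm

Required P_cr = n·P = 2.2 × 167 = 367.4 kN
L_e = K·L = 2 × 0.825 = 1.650 m
Required I = P_cr·L_e²/(π²E) = 3.674×10^5 × 1.650² / (π² × 1.40×10^11) = 7.239×10^-7 m⁴
I_req = 7.239×10^5 mm⁴
Solid square: I = a⁴/12  ⇒  a = (12I)^(1/4) = (12×7.239×10^5)^(1/4) = 54.3 mm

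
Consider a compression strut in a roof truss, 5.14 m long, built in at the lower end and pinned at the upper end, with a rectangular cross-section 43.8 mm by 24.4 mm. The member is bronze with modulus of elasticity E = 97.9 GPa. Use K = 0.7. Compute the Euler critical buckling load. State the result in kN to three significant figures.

Buckling occurs about the weak axis: I_min = h·b³/12 with b = 24.4 mm (the shorter side).
I_min = 43.8×24.4³/12 = 5.302×10^4 mm⁴
I = 5.302×10^4 mm⁴ = 5.302×10^-8 m⁴
Effective length L_e = K·L = 0.7 × 5.14 = 3.598 m
P_cr = π²EI / L_e² = π² × 97.9×10⁹ × 5.302×10^-8 / 3.598² = 3.958×10^3 N

P_cr ≈ 3.96 kN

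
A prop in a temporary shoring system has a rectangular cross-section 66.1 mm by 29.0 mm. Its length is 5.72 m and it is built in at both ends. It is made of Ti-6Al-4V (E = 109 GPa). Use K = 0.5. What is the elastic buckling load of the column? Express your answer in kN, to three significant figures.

Buckling occurs about the weak axis: I_min = h·b³/12 with b = 29.0 mm (the shorter side).
I_min = 66.1×29.0³/12 = 1.343×10^5 mm⁴
I = 1.343×10^5 mm⁴ = 1.343×10^-7 m⁴
Effective length L_e = K·L = 0.5 × 5.72 = 2.860 m
P_cr = π²EI / L_e² = π² × 109×10⁹ × 1.343×10^-7 / 2.860² = 1.767×10^4 N

P_cr ≈ 17.7 kN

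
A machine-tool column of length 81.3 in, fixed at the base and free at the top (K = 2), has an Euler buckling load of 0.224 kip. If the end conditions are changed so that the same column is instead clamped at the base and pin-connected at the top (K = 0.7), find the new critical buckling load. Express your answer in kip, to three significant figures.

P_cr ≈ 1.83 kip

P_cr ∝ 1/K², so P_cr,new = P_cr,old × (K_old/K_new)² = 0.224 × (2/0.7)²
= 0.224 × 8.163 = 1.83 kip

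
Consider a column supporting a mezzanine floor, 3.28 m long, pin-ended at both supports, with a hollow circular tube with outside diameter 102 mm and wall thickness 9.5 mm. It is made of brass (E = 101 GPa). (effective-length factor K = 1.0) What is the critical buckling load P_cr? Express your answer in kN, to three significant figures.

Inner diameter d_i = 102 − 2×9.5 = 83.00 mm
I = π(d_o⁴ − d_i⁴)/64 = π(102⁴ − 83.00⁴)/64 = 2.984×10^6 mm⁴
I = 2.984×10^6 mm⁴ = 2.984×10^-6 m⁴
Effective length L_e = K·L = 1 × 3.28 = 3.280 m
P_cr = π²EI / L_e² = π² × 101×10⁹ × 2.984×10^-6 / 3.280² = 2.765×10^5 N

P_cr ≈ 276 kN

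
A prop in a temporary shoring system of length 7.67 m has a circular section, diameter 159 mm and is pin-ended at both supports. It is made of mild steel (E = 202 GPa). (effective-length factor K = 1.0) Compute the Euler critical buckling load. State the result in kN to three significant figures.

P_cr ≈ 1060 kN

I = πd⁴/64 = π×159⁴/64 = 3.137×10^7 mm⁴
I = 3.137×10^7 mm⁴ = 3.137×10^-5 m⁴
Effective length L_e = K·L = 1 × 7.67 = 7.670 m
P_cr = π²EI / L_e² = π² × 202×10⁹ × 3.137×10^-5 / 7.670² = 1.063×10^6 N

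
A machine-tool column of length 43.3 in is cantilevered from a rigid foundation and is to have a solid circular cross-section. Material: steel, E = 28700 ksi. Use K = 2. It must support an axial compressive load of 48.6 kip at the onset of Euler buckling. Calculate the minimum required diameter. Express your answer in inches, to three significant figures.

L_e = K·L = 2 × 43.3 = 86.60 in
Required I = P_cr·L_e²/(π²E) = 4.860×10^4 × 86.60² / (π² × 2.87×10^7) = 1.287 in⁴
Solid circle: I = πd⁴/64  ⇒  d = (64I/π)^(1/4) = (64×1.287/π)^(1/4) = 2.26 in

d ≈ 2.26 in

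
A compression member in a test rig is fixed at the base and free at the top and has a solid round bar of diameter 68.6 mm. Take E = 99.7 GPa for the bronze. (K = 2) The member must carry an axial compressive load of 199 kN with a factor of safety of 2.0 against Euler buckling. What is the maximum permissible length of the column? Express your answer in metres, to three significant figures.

L_max ≈ 0.820 m

I = πd⁴/64 = π×68.6⁴/64 = 1.087×10^6 mm⁴
I = 1.087×10^-6 m⁴
Required critical load P_cr = n·P = 2.0 × 199 = 398.0 kN = 3.980×10^5 N
From P_cr = π²EI/(K·L)²:  L = (1/K)·√(π²EI/P_cr) = (1/2)·√(π²×9.97×10^10×1.087×10^-6/3.980×10^5)
L = 0.820 m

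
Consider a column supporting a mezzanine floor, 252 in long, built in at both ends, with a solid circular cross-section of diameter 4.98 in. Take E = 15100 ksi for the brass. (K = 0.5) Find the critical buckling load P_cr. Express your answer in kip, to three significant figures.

I = πd⁴/64 = π×4.98⁴/64 = 30.19 in⁴
Effective length L_e = K·L = 0.5 × 252 = 126.0 in
P_cr = π²EI / L_e² = π² × 15100×10³ × 30.19 / 126.0² = 2.834×10^5 lb

P_cr ≈ 283 kip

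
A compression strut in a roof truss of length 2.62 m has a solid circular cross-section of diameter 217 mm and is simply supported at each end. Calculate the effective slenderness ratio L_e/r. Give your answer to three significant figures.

λ ≈ 48.3

For a solid circle r = d/4 = 217/4 = 54.25 mm
L_e = K·L = 1 × 2.62 m = 2.620 m = 2620.0 mm
λ = L_e / r_min = 2620.0 / 54.25 = 48.3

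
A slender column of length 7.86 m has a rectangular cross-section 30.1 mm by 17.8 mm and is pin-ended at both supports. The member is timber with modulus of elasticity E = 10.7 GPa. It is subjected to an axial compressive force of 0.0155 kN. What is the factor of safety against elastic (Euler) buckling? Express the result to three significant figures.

n ≈ 1.56

Buckling occurs about the weak axis: I_min = h·b³/12 with b = 17.8 mm (the shorter side).
I_min = 30.1×17.8³/12 = 1.415×10^4 mm⁴
I = 1.415×10^4 mm⁴ = 1.415×10^-8 m⁴
Effective length L_e = K·L = 1 × 7.86 = 7.860 m
P_cr = π²EI / L_e² = π² × 10.7×10⁹ × 1.415×10^-8 / 7.860² = 24.18 N
Factor of safety n = P_cr / P = 0.024182 / 0.0155 = 1.56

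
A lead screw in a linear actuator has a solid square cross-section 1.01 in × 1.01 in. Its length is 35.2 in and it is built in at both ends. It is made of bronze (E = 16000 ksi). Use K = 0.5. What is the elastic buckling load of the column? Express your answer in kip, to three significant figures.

I = a⁴/12 = 1.01⁴/12 = 8.672×10^-2 in⁴
Effective length L_e = K·L = 0.5 × 35.2 = 17.60 in
P_cr = π²EI / L_e² = π² × 16000×10³ × 8.672×10^-2 / 17.60² = 4.421×10^4 lb

P_cr ≈ 44.2 kip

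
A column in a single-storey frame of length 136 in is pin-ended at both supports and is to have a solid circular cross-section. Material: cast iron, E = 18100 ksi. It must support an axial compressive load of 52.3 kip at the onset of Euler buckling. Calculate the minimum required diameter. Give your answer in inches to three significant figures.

d ≈ 3.24 in

L_e = K·L = 1 × 136 = 136.0 in
Required I = P_cr·L_e²/(π²E) = 5.230×10^4 × 136.0² / (π² × 1.81×10^7) = 5.415 in⁴
Solid circle: I = πd⁴/64  ⇒  d = (64I/π)^(1/4) = (64×5.415/π)^(1/4) = 3.24 in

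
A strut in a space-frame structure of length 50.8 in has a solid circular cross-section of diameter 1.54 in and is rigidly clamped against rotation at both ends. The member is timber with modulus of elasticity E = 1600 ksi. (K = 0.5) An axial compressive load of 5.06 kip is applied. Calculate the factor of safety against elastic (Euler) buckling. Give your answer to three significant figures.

I = πd⁴/64 = π×1.54⁴/64 = 0.2761 in⁴
Effective length L_e = K·L = 0.5 × 50.8 = 25.40 in
P_cr = π²EI / L_e² = π² × 1600×10³ × 0.2761 / 25.40² = 6.758×10^3 lb
Factor of safety n = P_cr / P = 6.7578 / 5.06 = 1.34

n ≈ 1.34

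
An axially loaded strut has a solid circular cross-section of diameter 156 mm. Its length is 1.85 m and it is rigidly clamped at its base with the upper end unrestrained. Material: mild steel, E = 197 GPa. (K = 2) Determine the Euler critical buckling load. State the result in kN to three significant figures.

P_cr ≈ 4130 kN

I = πd⁴/64 = π×156⁴/64 = 2.907×10^7 mm⁴
I = 2.907×10^7 mm⁴ = 2.907×10^-5 m⁴
Effective length L_e = K·L = 2 × 1.85 = 3.700 m
P_cr = π²EI / L_e² = π² × 197×10⁹ × 2.907×10^-5 / 3.700² = 4.129×10^6 N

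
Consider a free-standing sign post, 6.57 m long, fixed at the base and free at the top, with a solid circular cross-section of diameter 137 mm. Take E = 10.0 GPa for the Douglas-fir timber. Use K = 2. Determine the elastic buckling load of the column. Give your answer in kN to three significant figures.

P_cr ≈ 9.88 kN

I = πd⁴/64 = π×137⁴/64 = 1.729×10^7 mm⁴
I = 1.729×10^7 mm⁴ = 1.729×10^-5 m⁴
Effective length L_e = K·L = 2 × 6.57 = 13.14 m
P_cr = π²EI / L_e² = π² × 10.0×10⁹ × 1.729×10^-5 / 13.14² = 9.885×10^3 N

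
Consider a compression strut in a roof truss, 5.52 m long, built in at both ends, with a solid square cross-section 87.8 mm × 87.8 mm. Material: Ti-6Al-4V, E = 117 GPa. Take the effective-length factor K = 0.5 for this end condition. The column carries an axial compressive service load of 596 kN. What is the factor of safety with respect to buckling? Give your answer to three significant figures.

n ≈ 1.26

I = a⁴/12 = 87.8⁴/12 = 4.952×10^6 mm⁴
I = 4.952×10^6 mm⁴ = 4.952×10^-6 m⁴
Effective length L_e = K·L = 0.5 × 5.52 = 2.760 m
P_cr = π²EI / L_e² = π² × 117×10⁹ × 4.952×10^-6 / 2.760² = 7.507×10^5 N
Factor of safety n = P_cr / P = 750.70 / 596 = 1.26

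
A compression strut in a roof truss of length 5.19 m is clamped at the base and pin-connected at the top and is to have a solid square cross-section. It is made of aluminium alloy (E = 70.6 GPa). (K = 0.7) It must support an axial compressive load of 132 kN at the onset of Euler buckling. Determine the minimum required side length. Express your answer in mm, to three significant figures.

a ≈ 74.0 mm

L_e = K·L = 0.7 × 5.19 = 3.633 m
Required I = P_cr·L_e²/(π²E) = 1.320×10^5 × 3.633² / (π² × 7.06×10^10) = 2.500×10^-6 m⁴
I_req = 2.500×10^6 mm⁴
Solid square: I = a⁴/12  ⇒  a = (12I)^(1/4) = (12×2.500×10^6)^(1/4) = 74.0 mm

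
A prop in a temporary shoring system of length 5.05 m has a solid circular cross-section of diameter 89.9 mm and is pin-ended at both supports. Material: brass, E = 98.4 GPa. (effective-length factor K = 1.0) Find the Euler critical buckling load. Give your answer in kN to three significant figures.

I = πd⁴/64 = π×89.9⁴/64 = 3.206×10^6 mm⁴
I = 3.206×10^6 mm⁴ = 3.206×10^-6 m⁴
Effective length L_e = K·L = 1 × 5.05 = 5.050 m
P_cr = π²EI / L_e² = π² × 98.4×10⁹ × 3.206×10^-6 / 5.050² = 1.221×10^5 N

P_cr ≈ 122 kN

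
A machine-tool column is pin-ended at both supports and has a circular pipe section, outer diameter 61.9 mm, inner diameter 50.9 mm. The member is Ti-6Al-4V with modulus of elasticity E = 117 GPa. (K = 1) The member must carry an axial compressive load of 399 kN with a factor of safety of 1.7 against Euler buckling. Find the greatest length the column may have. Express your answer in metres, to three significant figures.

d_o = 61.9 mm, d_i = 50.9 mm
I = π(d_o⁴ − d_i⁴)/64 = π(61.9⁴ − 50.90⁴)/64 = 3.912×10^5 mm⁴
I = 3.912×10^-7 m⁴
Required critical load P_cr = n·P = 1.7 × 399 = 678.3 kN = 6.783×10^5 N
From P_cr = π²EI/(K·L)²:  L = (1/K)·√(π²EI/P_cr) = (1/1)·√(π²×1.17×10^11×3.912×10^-7/6.783×10^5)
L = 0.816 m

L_max ≈ 0.816 m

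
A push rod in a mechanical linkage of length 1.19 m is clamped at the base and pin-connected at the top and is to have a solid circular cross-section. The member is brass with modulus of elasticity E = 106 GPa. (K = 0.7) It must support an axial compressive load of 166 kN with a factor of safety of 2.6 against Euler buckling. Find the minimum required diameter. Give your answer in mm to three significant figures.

d ≈ 49.1 mm

Required P_cr = n·P = 2.6 × 166 = 431.6 kN
L_e = K·L = 0.7 × 1.19 = 0.8330 m
Required I = P_cr·L_e²/(π²E) = 4.316×10^5 × 0.8330² / (π² × 1.06×10^11) = 2.863×10^-7 m⁴
I_req = 2.863×10^5 mm⁴
Solid circle: I = πd⁴/64  ⇒  d = (64I/π)^(1/4) = (64×2.863×10^5/π)^(1/4) = 49.1 mm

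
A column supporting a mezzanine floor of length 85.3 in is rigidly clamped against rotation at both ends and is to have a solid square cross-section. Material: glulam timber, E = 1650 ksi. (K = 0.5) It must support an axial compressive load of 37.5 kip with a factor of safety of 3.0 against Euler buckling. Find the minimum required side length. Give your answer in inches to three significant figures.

Required P_cr = n·P = 3.0 × 37.5 = 112.5 kip
L_e = K·L = 0.5 × 85.3 = 42.65 in
Required I = P_cr·L_e²/(π²E) = 1.125×10^5 × 42.65² / (π² × 1.65×10^6) = 12.57 in⁴
Solid square: I = a⁴/12  ⇒  a = (12I)^(1/4) = (12×12.57)^(1/4) = 3.50 in

a ≈ 3.50 in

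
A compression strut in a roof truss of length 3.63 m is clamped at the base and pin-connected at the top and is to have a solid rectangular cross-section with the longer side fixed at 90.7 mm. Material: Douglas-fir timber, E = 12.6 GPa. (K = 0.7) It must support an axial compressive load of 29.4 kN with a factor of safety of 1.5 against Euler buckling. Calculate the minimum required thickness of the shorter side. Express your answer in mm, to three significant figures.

Required P_cr = n·P = 1.5 × 29.4 = 44.10 kN
L_e = K·L = 0.7 × 3.63 = 2.541 m
Required I = P_cr·L_e²/(π²E) = 4.410×10^4 × 2.541² / (π² × 1.26×10^10) = 2.290×10^-6 m⁴
I_req = 2.290×10^6 mm⁴
Rectangle, weak axis: I_min = h·b³/12 with h = 90.7 mm fixed  ⇒  b = (12I/h)^(1/3) = 67.2 mm

b ≈ 67.2 mm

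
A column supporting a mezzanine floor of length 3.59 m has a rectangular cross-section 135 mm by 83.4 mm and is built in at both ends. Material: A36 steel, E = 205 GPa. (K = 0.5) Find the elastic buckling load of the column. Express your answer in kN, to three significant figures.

P_cr ≈ 4100 kN

Buckling occurs about the weak axis: I_min = h·b³/12 with b = 83.4 mm (the shorter side).
I_min = 135×83.4³/12 = 6.526×10^6 mm⁴
I = 6.526×10^6 mm⁴ = 6.526×10^-6 m⁴
Effective length L_e = K·L = 0.5 × 3.59 = 1.795 m
P_cr = π²EI / L_e² = π² × 205×10⁹ × 6.526×10^-6 / 1.795² = 4.098×10^6 N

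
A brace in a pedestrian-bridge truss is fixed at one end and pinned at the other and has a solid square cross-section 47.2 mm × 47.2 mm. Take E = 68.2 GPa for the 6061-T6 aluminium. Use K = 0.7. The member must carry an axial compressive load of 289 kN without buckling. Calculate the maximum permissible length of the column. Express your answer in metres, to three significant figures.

I = a⁴/12 = 47.2⁴/12 = 4.136×10^5 mm⁴
I = 4.136×10^-7 m⁴
At the buckling limit P_cr = P = 2.890×10^5 N
From P_cr = π²EI/(K·L)²:  L = (1/K)·√(π²EI/P_cr) = (1/0.7)·√(π²×6.82×10^10×4.136×10^-7/2.890×10^5)
L = 1.40 m

L_max ≈ 1.40 m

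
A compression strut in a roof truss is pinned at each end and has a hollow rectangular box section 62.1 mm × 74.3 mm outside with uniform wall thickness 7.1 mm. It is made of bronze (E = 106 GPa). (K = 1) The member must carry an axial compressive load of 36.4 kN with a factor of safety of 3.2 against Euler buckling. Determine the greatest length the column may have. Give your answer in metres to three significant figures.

L_max ≈ 2.89 m

Inner dimensions: h_i = 74.3 − 2×7.1 = 60.10 mm, b_i = 62.1 − 2×7.1 = 47.90 mm
Weak-axis I_min = (h_o·b_o³ − h_i·b_i³)/12 with b_o = 62.1, b_i = 47.90 mm (shorter outer/inner sides).
I_min = (74.3×62.1³ − 60.10×47.90³)/12 = 9.324×10^5 mm⁴
I = 9.324×10^-7 m⁴
Required critical load P_cr = n·P = 3.2 × 36.4 = 116.5 kN = 1.165×10^5 N
From P_cr = π²EI/(K·L)²:  L = (1/K)·√(π²EI/P_cr) = (1/1)·√(π²×1.06×10^11×9.324×10^-7/1.165×10^5)
L = 2.89 m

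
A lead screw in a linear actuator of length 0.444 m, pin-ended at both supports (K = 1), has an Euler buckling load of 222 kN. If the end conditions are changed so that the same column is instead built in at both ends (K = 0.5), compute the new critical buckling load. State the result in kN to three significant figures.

P_cr ∝ 1/K², so P_cr,new = P_cr,old × (K_old/K_new)² = 222 × (1/0.5)²
= 222 × 4.000 = 888 kN

P_cr ≈ 888 kN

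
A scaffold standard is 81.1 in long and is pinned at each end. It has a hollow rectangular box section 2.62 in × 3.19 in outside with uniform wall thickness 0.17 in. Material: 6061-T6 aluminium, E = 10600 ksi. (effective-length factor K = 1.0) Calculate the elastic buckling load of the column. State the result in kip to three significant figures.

P_cr ≈ 31.3 kip

Inner dimensions: h_i = 3.19 − 2×0.17 = 2.850 in, b_i = 2.62 − 2×0.17 = 2.280 in
Weak-axis I_min = (h_o·b_o³ − h_i·b_i³)/12 with b_o = 2.62, b_i = 2.280 in (shorter outer/inner sides).
I_min = (3.19×2.62³ − 2.850×2.280³)/12 = 1.966 in⁴
Effective length L_e = K·L = 1 × 81.1 = 81.10 in
P_cr = π²EI / L_e² = π² × 10600×10³ × 1.966 / 81.10² = 3.127×10^4 lb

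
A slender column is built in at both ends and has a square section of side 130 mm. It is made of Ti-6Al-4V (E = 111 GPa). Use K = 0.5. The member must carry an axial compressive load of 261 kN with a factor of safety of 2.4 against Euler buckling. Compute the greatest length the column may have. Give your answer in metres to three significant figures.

L_max ≈ 12.9 m

I = a⁴/12 = 130⁴/12 = 2.380×10^7 mm⁴
I = 2.380×10^-5 m⁴
Required critical load P_cr = n·P = 2.4 × 261 = 626.4 kN = 6.264×10^5 N
From P_cr = π²EI/(K·L)²:  L = (1/K)·√(π²EI/P_cr) = (1/0.5)·√(π²×1.11×10^11×2.380×10^-5/6.264×10^5)
L = 12.9 m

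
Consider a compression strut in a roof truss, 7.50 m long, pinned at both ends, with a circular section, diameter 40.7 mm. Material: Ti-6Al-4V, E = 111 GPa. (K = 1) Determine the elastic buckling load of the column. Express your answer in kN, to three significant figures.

P_cr ≈ 2.62 kN

I = πd⁴/64 = π×40.7⁴/64 = 1.347×10^5 mm⁴
I = 1.347×10^5 mm⁴ = 1.347×10^-7 m⁴
Effective length L_e = K·L = 1 × 7.50 = 7.500 m
P_cr = π²EI / L_e² = π² × 111×10⁹ × 1.347×10^-7 / 7.500² = 2.623×10^3 N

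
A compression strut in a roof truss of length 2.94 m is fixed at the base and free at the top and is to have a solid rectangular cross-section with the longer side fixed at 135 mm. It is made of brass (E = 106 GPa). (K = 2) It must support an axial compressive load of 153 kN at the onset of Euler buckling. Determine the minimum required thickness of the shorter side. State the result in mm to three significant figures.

L_e = K·L = 2 × 2.94 = 5.880 m
Required I = P_cr·L_e²/(π²E) = 1.530×10^5 × 5.880² / (π² × 1.06×10^11) = 5.056×10^-6 m⁴
I_req = 5.056×10^6 mm⁴
Rectangle, weak axis: I_min = h·b³/12 with h = 135 mm fixed  ⇒  b = (12I/h)^(1/3) = 76.6 mm

b ≈ 76.6 mm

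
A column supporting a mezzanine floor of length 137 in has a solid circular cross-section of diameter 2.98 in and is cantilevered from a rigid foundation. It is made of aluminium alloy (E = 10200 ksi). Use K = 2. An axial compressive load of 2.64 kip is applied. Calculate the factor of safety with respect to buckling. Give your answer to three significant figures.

n ≈ 1.97

I = πd⁴/64 = π×2.98⁴/64 = 3.871 in⁴
Effective length L_e = K·L = 2 × 137 = 274.0 in
P_cr = π²EI / L_e² = π² × 10200×10³ × 3.871 / 274.0² = 5.191×10^3 lb
Factor of safety n = P_cr / P = 5.1908 / 2.64 = 1.97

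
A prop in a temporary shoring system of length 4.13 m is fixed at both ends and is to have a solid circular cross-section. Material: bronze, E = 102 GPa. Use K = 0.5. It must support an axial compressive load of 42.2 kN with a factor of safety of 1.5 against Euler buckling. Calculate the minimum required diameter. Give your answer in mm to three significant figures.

Required P_cr = n·P = 1.5 × 42.2 = 63.30 kN
L_e = K·L = 0.5 × 4.13 = 2.065 m
Required I = P_cr·L_e²/(π²E) = 6.330×10^4 × 2.065² / (π² × 1.02×10^11) = 2.681×10^-7 m⁴
I_req = 2.681×10^5 mm⁴
Solid circle: I = πd⁴/64  ⇒  d = (64I/π)^(1/4) = (64×2.681×10^5/π)^(1/4) = 48.3 mm

d ≈ 48.3 mm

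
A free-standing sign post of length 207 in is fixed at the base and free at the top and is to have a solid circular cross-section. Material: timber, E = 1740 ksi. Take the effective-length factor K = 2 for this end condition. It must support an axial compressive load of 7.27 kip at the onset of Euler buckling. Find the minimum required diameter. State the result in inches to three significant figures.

L_e = K·L = 2 × 207 = 414.0 in
Required I = P_cr·L_e²/(π²E) = 7.270×10^3 × 414.0² / (π² × 1.74×10^6) = 72.56 in⁴
Solid circle: I = πd⁴/64  ⇒  d = (64I/π)^(1/4) = (64×72.56/π)^(1/4) = 6.20 in

d ≈ 6.20 in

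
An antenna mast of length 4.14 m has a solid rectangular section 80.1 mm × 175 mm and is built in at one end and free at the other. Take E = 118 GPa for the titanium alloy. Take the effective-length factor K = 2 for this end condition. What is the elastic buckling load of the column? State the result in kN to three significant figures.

Buckling occurs about the weak axis: I_min = h·b³/12 with b = 80.1 mm (the shorter side).
I_min = 175×80.1³/12 = 7.495×10^6 mm⁴
I = 7.495×10^6 mm⁴ = 7.495×10^-6 m⁴
Effective length L_e = K·L = 2 × 4.14 = 8.280 m
P_cr = π²EI / L_e² = π² × 118×10⁹ × 7.495×10^-6 / 8.280² = 1.273×10^5 N

P_cr ≈ 127 kN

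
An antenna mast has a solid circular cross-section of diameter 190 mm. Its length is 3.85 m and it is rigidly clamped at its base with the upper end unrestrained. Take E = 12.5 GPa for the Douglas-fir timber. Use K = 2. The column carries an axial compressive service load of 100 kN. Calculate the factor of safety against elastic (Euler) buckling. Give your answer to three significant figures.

I = πd⁴/64 = π×190⁴/64 = 6.397×10^7 mm⁴
I = 6.397×10^7 mm⁴ = 6.397×10^-5 m⁴
Effective length L_e = K·L = 2 × 3.85 = 7.700 m
P_cr = π²EI / L_e² = π² × 12.5×10⁹ × 6.397×10^-5 / 7.700² = 1.331×10^5 N
Factor of safety n = P_cr / P = 133.11 / 100 = 1.33

n ≈ 1.33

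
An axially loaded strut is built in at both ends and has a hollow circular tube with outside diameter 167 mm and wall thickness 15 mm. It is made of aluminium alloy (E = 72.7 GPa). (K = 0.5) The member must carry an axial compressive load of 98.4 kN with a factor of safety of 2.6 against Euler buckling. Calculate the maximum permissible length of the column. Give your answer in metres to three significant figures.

Inner diameter d_i = 167 − 2×15 = 137.0 mm
I = π(d_o⁴ − d_i⁴)/64 = π(167⁴ − 137.0⁴)/64 = 2.089×10^7 mm⁴
I = 2.089×10^-5 m⁴
Required critical load P_cr = n·P = 2.6 × 98.4 = 255.8 kN = 2.558×10^5 N
From P_cr = π²EI/(K·L)²:  L = (1/K)·√(π²EI/P_cr) = (1/0.5)·√(π²×7.27×10^10×2.089×10^-5/2.558×10^5)
L = 15.3 m

L_max ≈ 15.3 m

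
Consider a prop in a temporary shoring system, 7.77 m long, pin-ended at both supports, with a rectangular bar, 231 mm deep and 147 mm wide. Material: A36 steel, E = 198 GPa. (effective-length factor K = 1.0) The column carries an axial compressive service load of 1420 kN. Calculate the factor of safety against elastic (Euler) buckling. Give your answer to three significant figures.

n ≈ 1.39

Buckling occurs about the weak axis: I_min = h·b³/12 with b = 147 mm (the shorter side).
I_min = 231×147³/12 = 6.115×10^7 mm⁴
I = 6.115×10^7 mm⁴ = 6.115×10^-5 m⁴
Effective length L_e = K·L = 1 × 7.77 = 7.770 m
P_cr = π²EI / L_e² = π² × 198×10⁹ × 6.115×10^-5 / 7.770² = 1.979×10^6 N
Factor of safety n = P_cr / P = 1979.3 / 1420 = 1.39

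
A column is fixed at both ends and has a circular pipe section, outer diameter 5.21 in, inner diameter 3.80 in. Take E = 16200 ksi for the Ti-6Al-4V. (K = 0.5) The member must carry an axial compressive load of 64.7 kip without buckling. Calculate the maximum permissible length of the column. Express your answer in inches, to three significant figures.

d_o = 5.21 in, d_i = 3.80 in
I = π(d_o⁴ − d_i⁴)/64 = π(5.21⁴ − 3.800⁴)/64 = 25.93 in⁴
At the buckling limit P_cr = P = 6.470×10^4 lb
From P_cr = π²EI/(K·L)²:  L = (1/K)·√(π²EI/P_cr) = (1/0.5)·√(π²×1.62×10^7×25.93/6.470×10^4)
L = 506 in

L_max ≈ 506 in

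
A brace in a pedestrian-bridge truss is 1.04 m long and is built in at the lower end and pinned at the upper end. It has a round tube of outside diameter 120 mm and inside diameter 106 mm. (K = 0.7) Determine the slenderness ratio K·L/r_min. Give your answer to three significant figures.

d_o = 120 mm, d_i = 106 mm
I = π(d_o⁴ − d_i⁴)/64 = π(120⁴ − 106.0⁴)/64 = 3.982×10^6 mm⁴
A = 2.485×10^3 mm²;  r_min = √(I/A) = √(3.982×10^6/2.485×10^3) = 40.03 mm
L_e = K·L = 0.7 × 1.04 m = 0.7280 m = 728.00 mm
λ = L_e / r_min = 728.00 / 40.03 = 18.2

λ ≈ 18.2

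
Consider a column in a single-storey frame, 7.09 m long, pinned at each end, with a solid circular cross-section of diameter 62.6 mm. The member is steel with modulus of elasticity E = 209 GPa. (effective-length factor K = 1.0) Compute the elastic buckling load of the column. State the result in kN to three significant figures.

P_cr ≈ 30.9 kN

I = πd⁴/64 = π×62.6⁴/64 = 7.538×10^5 mm⁴
I = 7.538×10^5 mm⁴ = 7.538×10^-7 m⁴
Effective length L_e = K·L = 1 × 7.09 = 7.090 m
P_cr = π²EI / L_e² = π² × 209×10⁹ × 7.538×10^-7 / 7.090² = 3.093×10^4 N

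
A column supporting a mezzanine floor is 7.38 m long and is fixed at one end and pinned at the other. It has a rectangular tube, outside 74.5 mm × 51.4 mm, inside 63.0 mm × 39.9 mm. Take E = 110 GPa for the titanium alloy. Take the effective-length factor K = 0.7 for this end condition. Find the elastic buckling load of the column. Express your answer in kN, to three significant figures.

Weak-axis I_min = (h_o·b_o³ − h_i·b_i³)/12 with b_o = 51.4, b_i = 39.90 mm (shorter outer/inner sides).
I_min = (74.5×51.4³ − 63.00×39.90³)/12 = 5.096×10^5 mm⁴
I = 5.096×10^5 mm⁴ = 5.096×10^-7 m⁴
Effective length L_e = K·L = 0.7 × 7.38 = 5.166 m
P_cr = π²EI / L_e² = π² × 110×10⁹ × 5.096×10^-7 / 5.166² = 2.073×10^4 N

P_cr ≈ 20.7 kN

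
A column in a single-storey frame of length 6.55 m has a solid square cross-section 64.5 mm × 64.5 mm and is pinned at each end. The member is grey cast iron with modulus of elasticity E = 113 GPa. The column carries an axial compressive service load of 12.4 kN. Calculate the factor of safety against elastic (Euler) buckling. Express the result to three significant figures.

n ≈ 3.02

I = a⁴/12 = 64.5⁴/12 = 1.442×10^6 mm⁴
I = 1.442×10^6 mm⁴ = 1.442×10^-6 m⁴
Effective length L_e = K·L = 1 × 6.55 = 6.550 m
P_cr = π²EI / L_e² = π² × 113×10⁹ × 1.442×10^-6 / 6.550² = 3.749×10^4 N
Factor of safety n = P_cr / P = 37.493 / 12.4 = 3.02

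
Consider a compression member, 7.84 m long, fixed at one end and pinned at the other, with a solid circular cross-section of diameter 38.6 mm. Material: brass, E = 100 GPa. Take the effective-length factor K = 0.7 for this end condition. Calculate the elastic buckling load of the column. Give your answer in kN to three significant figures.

P_cr ≈ 3.57 kN

I = πd⁴/64 = π×38.6⁴/64 = 1.090×10^5 mm⁴
I = 1.090×10^5 mm⁴ = 1.090×10^-7 m⁴
Effective length L_e = K·L = 0.7 × 7.84 = 5.488 m
P_cr = π²EI / L_e² = π² × 100×10⁹ × 1.090×10^-7 / 5.488² = 3.571×10^3 N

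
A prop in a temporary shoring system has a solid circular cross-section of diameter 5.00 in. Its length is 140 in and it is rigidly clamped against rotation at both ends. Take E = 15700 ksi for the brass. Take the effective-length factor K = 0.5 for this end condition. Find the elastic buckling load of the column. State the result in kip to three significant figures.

P_cr ≈ 970 kip

I = πd⁴/64 = π×5.00⁴/64 = 30.68 in⁴
Effective length L_e = K·L = 0.5 × 140 = 70.00 in
P_cr = π²EI / L_e² = π² × 15700×10³ × 30.68 / 70.00² = 9.702×10^5 lb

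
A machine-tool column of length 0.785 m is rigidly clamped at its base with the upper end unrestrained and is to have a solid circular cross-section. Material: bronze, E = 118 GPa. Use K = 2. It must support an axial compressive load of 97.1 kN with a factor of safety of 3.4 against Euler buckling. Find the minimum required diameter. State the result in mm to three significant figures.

d ≈ 61.4 mm

Required P_cr = n·P = 3.4 × 97.1 = 330.1 kN
L_e = K·L = 2 × 0.785 = 1.570 m
Required I = P_cr·L_e²/(π²E) = 3.301×10^5 × 1.570² / (π² × 1.18×10^11) = 6.987×10^-7 m⁴
I_req = 6.987×10^5 mm⁴
Solid circle: I = πd⁴/64  ⇒  d = (64I/π)^(1/4) = (64×6.987×10^5/π)^(1/4) = 61.4 mm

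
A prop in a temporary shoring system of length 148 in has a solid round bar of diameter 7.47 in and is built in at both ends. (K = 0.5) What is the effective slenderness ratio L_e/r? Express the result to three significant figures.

λ ≈ 39.6

I = πd⁴/64 = π×7.47⁴/64 = 152.8 in⁴
A = 43.83 in²;  r_min = √(I/A) = √(152.8/43.83) = 1.868 in
L_e = K·L = 0.5 × 148 = 74.00 in
λ = L_e / r_min = 74.000 / 1.868 = 39.6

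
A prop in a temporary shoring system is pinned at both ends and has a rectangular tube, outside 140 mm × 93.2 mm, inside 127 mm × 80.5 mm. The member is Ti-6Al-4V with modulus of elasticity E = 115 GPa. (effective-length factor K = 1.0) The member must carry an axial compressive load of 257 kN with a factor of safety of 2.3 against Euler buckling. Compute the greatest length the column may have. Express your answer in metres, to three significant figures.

Weak-axis I_min = (h_o·b_o³ − h_i·b_i³)/12 with b_o = 93.2, b_i = 80.50 mm (shorter outer/inner sides).
I_min = (140×93.2³ − 127.0×80.50³)/12 = 3.924×10^6 mm⁴
I = 3.924×10^-6 m⁴
Required critical load P_cr = n·P = 2.3 × 257 = 591.1 kN = 5.911×10^5 N
From P_cr = π²EI/(K·L)²:  L = (1/K)·√(π²EI/P_cr) = (1/1)·√(π²×1.15×10^11×3.924×10^-6/5.911×10^5)
L = 2.74 m

L_max ≈ 2.74 m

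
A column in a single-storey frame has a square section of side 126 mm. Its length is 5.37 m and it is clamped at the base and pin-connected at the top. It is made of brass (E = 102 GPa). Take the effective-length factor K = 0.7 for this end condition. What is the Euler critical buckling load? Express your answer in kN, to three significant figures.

I = a⁴/12 = 126⁴/12 = 2.100×10^7 mm⁴
I = 2.100×10^7 mm⁴ = 2.100×10^-5 m⁴
Effective length L_e = K·L = 0.7 × 5.37 = 3.759 m
P_cr = π²EI / L_e² = π² × 102×10⁹ × 2.100×10^-5 / 3.759² = 1.496×10^6 N

P_cr ≈ 1500 kN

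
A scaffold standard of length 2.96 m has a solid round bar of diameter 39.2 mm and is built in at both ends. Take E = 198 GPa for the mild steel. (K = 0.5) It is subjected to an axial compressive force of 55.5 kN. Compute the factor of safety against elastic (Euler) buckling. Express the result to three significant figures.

I = πd⁴/64 = π×39.2⁴/64 = 1.159×10^5 mm⁴
I = 1.159×10^5 mm⁴ = 1.159×10^-7 m⁴
Effective length L_e = K·L = 0.5 × 2.96 = 1.480 m
P_cr = π²EI / L_e² = π² × 198×10⁹ × 1.159×10^-7 / 1.480² = 1.034×10^5 N
Factor of safety n = P_cr / P = 103.41 / 55.5 = 1.86

n ≈ 1.86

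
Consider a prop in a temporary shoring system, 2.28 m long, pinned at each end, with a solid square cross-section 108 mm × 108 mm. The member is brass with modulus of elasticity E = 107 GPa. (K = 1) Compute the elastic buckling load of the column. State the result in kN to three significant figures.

I = a⁴/12 = 108⁴/12 = 1.134×10^7 mm⁴
I = 1.134×10^7 mm⁴ = 1.134×10^-5 m⁴
Effective length L_e = K·L = 1 × 2.28 = 2.280 m
P_cr = π²EI / L_e² = π² × 107×10⁹ × 1.134×10^-5 / 2.280² = 2.303×10^6 N

P_cr ≈ 2300 kN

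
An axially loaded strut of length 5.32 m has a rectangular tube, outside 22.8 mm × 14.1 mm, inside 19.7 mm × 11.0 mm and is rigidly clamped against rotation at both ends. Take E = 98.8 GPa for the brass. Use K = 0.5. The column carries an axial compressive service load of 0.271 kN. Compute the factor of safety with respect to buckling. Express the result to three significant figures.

Weak-axis I_min = (h_o·b_o³ − h_i·b_i³)/12 with b_o = 14.1, b_i = 11.00 mm (shorter outer/inner sides).
I_min = (22.8×14.1³ − 19.70×11.00³)/12 = 3.141×10^3 mm⁴
I = 3.141×10^3 mm⁴ = 3.141×10^-9 m⁴
Effective length L_e = K·L = 0.5 × 5.32 = 2.660 m
P_cr = π²EI / L_e² = π² × 98.8×10⁹ × 3.141×10^-9 / 2.660² = 432.9 N
Factor of safety n = P_cr / P = 0.43288 / 0.271 = 1.60

n ≈ 1.60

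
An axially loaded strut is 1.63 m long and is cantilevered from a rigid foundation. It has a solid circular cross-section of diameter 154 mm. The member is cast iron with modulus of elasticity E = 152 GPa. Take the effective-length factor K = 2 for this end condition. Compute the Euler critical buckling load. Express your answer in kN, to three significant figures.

P_cr ≈ 3900 kN

I = πd⁴/64 = π×154⁴/64 = 2.761×10^7 mm⁴
I = 2.761×10^7 mm⁴ = 2.761×10^-5 m⁴
Effective length L_e = K·L = 2 × 1.63 = 3.260 m
P_cr = π²EI / L_e² = π² × 152×10⁹ × 2.761×10^-5 / 3.260² = 3.897×10^6 N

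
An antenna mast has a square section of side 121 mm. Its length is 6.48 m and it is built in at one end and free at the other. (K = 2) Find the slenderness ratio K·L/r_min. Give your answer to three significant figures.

I = a⁴/12 = 121⁴/12 = 1.786×10^7 mm⁴
A = 1.464×10^4 mm²;  r_min = √(I/A) = √(1.786×10^7/1.464×10^4) = 34.93 mm
L_e = K·L = 2 × 6.48 m = 12.96 m = 12960 mm
λ = L_e / r_min = 12960 / 34.93 = 371

λ ≈ 371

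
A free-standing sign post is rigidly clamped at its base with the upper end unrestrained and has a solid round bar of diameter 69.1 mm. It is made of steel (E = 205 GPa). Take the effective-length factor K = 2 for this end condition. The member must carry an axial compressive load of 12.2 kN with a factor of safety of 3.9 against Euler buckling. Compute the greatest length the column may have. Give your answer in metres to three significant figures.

I = πd⁴/64 = π×69.1⁴/64 = 1.119×10^6 mm⁴
I = 1.119×10^-6 m⁴
Required critical load P_cr = n·P = 3.9 × 12.2 = 47.58 kN = 4.758×10^4 N
From P_cr = π²EI/(K·L)²:  L = (1/K)·√(π²EI/P_cr) = (1/2)·√(π²×2.05×10^11×1.119×10^-6/4.758×10^4)
L = 3.45 m

L_max ≈ 3.45 m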